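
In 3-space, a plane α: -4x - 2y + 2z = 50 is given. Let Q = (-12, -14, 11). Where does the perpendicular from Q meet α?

Foot = Q − λn with λ = (n·Q − d)/|n|² = (98 − 50)/24 = 2.
Foot = (-12, -14, 11) − 2·(-4, -2, 2) = (-4, -10, 7).

(-4, -10, 7)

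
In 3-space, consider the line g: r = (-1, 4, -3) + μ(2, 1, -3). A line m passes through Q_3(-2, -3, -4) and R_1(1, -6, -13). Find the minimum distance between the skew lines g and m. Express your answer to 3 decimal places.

1.633

A direction vector for m is R_1 − Q_3 = (3, -3, -9).
Common perpendicular direction n = (2, 1, -3) × (3, -3, -9) = (-18, 9, -9).
With w = (-2, -3, -4) − (-1, 4, -3) = (-1, -7, -1), w · n = -36.
Distance = |w · n| / |n| = |-36| / √486 ≈ 1.633.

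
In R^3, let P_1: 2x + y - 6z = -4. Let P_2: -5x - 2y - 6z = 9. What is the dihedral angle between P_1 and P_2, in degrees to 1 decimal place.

62.3

cos θ = |n₁·n₂| / (|n₁||n₂|) = |24| / (√41 · √65).
θ = arccos(0.46490) ≈ 62.3°.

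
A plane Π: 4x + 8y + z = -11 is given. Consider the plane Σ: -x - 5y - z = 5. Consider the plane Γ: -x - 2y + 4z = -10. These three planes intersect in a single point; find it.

Solving the 3×3 linear system 4x + 8y + z = -11, -x - 5y - z = 5, -x - 2y + 4z = -10 (e.g. by elimination or Cramer's rule, determinant = -51) gives (-2, 0, -3).

(-2, 0, -3)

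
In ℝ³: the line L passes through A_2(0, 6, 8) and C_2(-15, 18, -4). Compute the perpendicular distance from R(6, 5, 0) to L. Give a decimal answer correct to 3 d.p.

A direction vector for L is C_2 − A_2 = (-15, 12, -12).
Taking (0, 6, 8) on L with direction v = (-15, 12, -12): w = R − (0, 6, 8) = (6, -1, -8), and w × v = (108, 192, 57).
Distance = |w × v| / |v| = √51777 / √513 ≈ 10.046.

10.046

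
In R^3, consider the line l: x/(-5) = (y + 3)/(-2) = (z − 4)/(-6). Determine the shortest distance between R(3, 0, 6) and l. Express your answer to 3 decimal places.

l has direction (-5, -2, -6) through (0, -3, 4).
Taking (0, -3, 4) on l with direction v = (-5, -2, -6): w = R − (0, -3, 4) = (3, 3, 2), and w × v = (-14, 8, 9).
Distance = |w × v| / |v| = √341 / √65 ≈ 2.290.

2.290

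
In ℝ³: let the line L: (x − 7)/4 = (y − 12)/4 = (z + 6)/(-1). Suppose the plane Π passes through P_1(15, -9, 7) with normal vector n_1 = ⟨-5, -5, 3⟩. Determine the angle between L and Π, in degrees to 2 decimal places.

77.04

L has direction (4, 4, -1) through (7, 12, -6).
Π: n_1·r = n_1·P_1 gives -5x - 5y + 3z = -9.
sin θ = |n·v| / (|n||v|) = |-43| / (√59 · √33) = 0.97451.
θ ≈ 77.04°.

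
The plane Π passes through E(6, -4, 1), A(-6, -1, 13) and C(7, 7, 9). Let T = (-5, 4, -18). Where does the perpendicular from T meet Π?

EA = (-12, 3, 12), EC = (1, 11, 8); a normal to Π is EA × EC = (-108, 108, -135).
Using E: Π has equation -108x + 108y - 135z = -1215.
Foot = T − λn with λ = (n·T − d)/|n|² = (3402 − (-1215))/41553 = 1/9.
Foot = (-5, 4, -18) − (1/9)·(-108, 108, -135) = (7, -8, -3).

(7, -8, -3)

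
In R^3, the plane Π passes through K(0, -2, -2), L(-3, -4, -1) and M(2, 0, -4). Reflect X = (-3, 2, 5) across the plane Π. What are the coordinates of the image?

(3, -10, -1)

KL = (-3, -2, 1), KM = (2, 2, -2); a normal to Π is KL × KM = (2, -4, -2).
Using K: Π has equation 2x - 4y - 2z = 12.
λ = (n·X − d)/|n|² = (-24 − 12)/24 = -3/2.
Reflection = X − 2λn = (-3, 2, 5) − (-3)·(2, -4, -2) = (3, -10, -1).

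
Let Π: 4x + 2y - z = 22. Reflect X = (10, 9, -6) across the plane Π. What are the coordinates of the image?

(-6, 1, -2)

λ = (n·X − d)/|n|² = (64 − 22)/21 = 2.
Reflection = X − 2λn = (10, 9, -6) − 4·(4, 2, -1) = (-6, 1, -2).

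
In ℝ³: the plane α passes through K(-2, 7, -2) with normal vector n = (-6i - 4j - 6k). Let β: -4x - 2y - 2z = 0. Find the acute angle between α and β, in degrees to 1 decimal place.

16.8

α: n·r = n·K gives -6x - 4y - 6z = -4.
cos θ = |n₁·n₂| / (|n₁||n₂|) = |44| / (√88 · √24).
θ = arccos(0.95743) ≈ 16.8°.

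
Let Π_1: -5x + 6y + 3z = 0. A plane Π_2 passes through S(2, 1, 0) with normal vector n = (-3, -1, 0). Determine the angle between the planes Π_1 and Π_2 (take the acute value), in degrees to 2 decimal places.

Π_2: n·r = n·S gives -3x - y = -7.
cos θ = |n₁·n₂| / (|n₁||n₂|) = |9| / (√70 · √10).
θ = arccos(0.34017) ≈ 70.11°.

70.11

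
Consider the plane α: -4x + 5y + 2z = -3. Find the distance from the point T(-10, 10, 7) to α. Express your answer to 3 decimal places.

15.951

n·T − d = (-4)·(-10) + (5)·(10) + (2)·(7) − (-3) = 107; |n| = √45.
Distance = |107| / √45 = 107/√45 ≈ 15.951.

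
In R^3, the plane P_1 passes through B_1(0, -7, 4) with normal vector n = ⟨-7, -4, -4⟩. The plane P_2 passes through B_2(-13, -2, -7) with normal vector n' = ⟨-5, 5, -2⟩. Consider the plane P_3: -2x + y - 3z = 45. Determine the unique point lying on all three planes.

P_1: n·r = n·B_1 gives -7x - 4y - 4z = 12.
P_2: n'·r = n'·B_2 gives -5x + 5y - 2z = 69.
Solving the 3×3 linear system -7x - 4y - 4z = 12, -5x + 5y - 2z = 69, -2x + y - 3z = 45 (e.g. by elimination or Cramer's rule, determinant = 115) gives (0, 9, -12).

(0, 9, -12)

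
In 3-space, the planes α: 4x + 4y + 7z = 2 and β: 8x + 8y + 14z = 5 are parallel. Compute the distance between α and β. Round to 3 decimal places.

0.056

Rescale β by 1/2: 4x + 4y + 7z = 5/2. Then distance = |2 − (5/2)| / √81 ≈ 0.056.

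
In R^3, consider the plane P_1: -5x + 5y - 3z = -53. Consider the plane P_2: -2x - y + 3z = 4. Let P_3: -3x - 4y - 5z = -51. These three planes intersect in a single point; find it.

Solving the 3×3 linear system -5x + 5y - 3z = -53, -2x - y + 3z = 4, -3x - 4y - 5z = -51 (e.g. by elimination or Cramer's rule, determinant = -195) gives (7, 0, 6).

(7, 0, 6)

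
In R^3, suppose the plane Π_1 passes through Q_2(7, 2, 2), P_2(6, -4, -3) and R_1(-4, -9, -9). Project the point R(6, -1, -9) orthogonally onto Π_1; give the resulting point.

(5, -5, -4)

Q_2P_2 = (-1, -6, -5), Q_2R_1 = (-11, -11, -11); a normal to Π_1 is Q_2P_2 × Q_2R_1 = (11, 44, -55).
Using Q_2: Π_1 has equation 11x + 44y - 55z = 55.
Foot = R − λn with λ = (n·R − d)/|n|² = (517 − 55)/5082 = 1/11.
Foot = (6, -1, -9) − (1/11)·(11, 44, -55) = (5, -5, -4).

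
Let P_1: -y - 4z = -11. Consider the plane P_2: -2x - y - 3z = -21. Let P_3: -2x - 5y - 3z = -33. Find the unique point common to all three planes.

Solving the 3×3 linear system -y - 4z = -11, -2x - y - 3z = -21, -2x - 5y - 3z = -33 (e.g. by elimination or Cramer's rule, determinant = -32) gives (6, 3, 2).

(6, 3, 2)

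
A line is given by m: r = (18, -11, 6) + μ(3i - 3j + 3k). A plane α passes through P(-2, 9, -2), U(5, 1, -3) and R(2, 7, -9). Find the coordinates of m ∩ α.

(6, 1, -6)

PU = (7, -8, -1), PR = (4, -2, -7); a normal to α is PU × PR = (54, 45, 18).
Using P: α has equation 54x + 45y + 18z = 261.
Substitute r = (18, -11, 6) + t(3, -3, 3) into the plane: 585 + 81t = 261, so t = -4.
Intersection: (18, -11, 6) + (-4)·(3, -3, 3) = (6, 1, -6).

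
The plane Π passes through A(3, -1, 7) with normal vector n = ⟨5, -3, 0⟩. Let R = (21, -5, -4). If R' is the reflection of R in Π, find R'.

Π: n·r = n·A gives 5x - 3y = 18.
λ = (n·R − d)/|n|² = (120 − 18)/34 = 3.
Reflection = R − 2λn = (21, -5, -4) − 6·(5, -3, 0) = (-9, 13, -4).

(-9, 13, -4)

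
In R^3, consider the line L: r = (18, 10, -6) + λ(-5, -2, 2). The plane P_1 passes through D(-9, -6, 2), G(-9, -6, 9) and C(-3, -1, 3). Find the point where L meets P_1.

(3, 4, 0)

DG = (0, 0, 7), DC = (6, 5, 1); a normal to P_1 is DG × DC = (-35, 42, 0).
Using D: P_1 has equation -35x + 42y = 63.
Substitute r = (18, 10, -6) + t(-5, -2, 2) into the plane: -210 + 91t = 63, so t = 3.
Intersection: (18, 10, -6) + 3·(-5, -2, 2) = (3, 4, 0).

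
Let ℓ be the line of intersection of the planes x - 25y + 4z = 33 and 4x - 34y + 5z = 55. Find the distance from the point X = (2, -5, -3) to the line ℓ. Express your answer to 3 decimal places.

Direction of ℓ: (1, -25, 4) × (4, -34, 5) = (11, 11, 66).
A point on ℓ: solving the two plane equations with x = 4 gives (4, -1, 1).
Taking (4, -1, 1) on ℓ with direction v = (11, 11, 66): w = X − (4, -1, 1) = (-2, -4, -4), and w × v = (-220, 88, 22).
Distance = |w × v| / |v| = √56628 / √4598 ≈ 3.509.

3.509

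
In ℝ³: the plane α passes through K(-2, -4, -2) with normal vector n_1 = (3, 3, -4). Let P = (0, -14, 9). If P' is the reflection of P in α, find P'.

(12, -2, -7)

α: n_1·r = n_1·K gives 3x + 3y - 4z = -10.
λ = (n·P − d)/|n|² = (-78 − (-10))/34 = -2.
Reflection = P − 2λn = (0, -14, 9) − (-4)·(3, 3, -4) = (12, -2, -7).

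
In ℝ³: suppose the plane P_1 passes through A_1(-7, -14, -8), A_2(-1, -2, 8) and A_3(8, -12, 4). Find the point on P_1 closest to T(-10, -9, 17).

A_1A_2 = (6, 12, 16), A_1A_3 = (15, 2, 12); a normal to P_1 is A_1A_2 × A_1A_3 = (112, 168, -168).
Using A_1: P_1 has equation 112x + 168y - 168z = -1792.
Foot = T − λn with λ = (n·T − d)/|n|² = (-5488 − (-1792))/68992 = -3/56.
Foot = (-10, -9, 17) − (-3/56)·(112, 168, -168) = (-4, 0, 8).

(-4, 0, 8)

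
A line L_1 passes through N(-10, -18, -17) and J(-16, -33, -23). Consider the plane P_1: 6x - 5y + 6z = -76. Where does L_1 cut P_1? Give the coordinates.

A direction vector for L_1 is J − N = (-6, -15, -6).
Substitute r = (-10, -18, -17) + t(-6, -15, -6) into the plane: -72 + 3t = -76, so t = -4/3.
Intersection: (-10, -18, -17) + (-4/3)·(-6, -15, -6) = (-2, 2, -9).

(-2, 2, -9)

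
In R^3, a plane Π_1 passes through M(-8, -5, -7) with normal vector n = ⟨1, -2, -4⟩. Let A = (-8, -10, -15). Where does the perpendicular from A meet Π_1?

Π_1: n·r = n·M gives x - 2y - 4z = 30.
Foot = A − λn with λ = (n·A − d)/|n|² = (72 − 30)/21 = 2.
Foot = (-8, -10, -15) − 2·(1, -2, -4) = (-10, -6, -7).

(-10, -6, -7)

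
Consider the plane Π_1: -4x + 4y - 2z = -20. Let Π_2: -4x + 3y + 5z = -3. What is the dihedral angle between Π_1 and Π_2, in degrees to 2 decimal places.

64.90

cos θ = |n₁·n₂| / (|n₁||n₂|) = |18| / (√36 · √50).
θ = arccos(0.42426) ≈ 64.90°.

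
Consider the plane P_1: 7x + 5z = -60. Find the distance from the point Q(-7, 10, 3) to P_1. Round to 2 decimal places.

3.02

n·Q − d = (7)·(-7) + (0)·(10) + (5)·(3) − (-60) = 26; |n| = √74.
Distance = |26| / √74 = 26/√74 ≈ 3.02.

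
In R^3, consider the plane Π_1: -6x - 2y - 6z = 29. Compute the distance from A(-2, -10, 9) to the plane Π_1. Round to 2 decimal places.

n·A − d = (-6)·(-2) + (-2)·(-10) + (-6)·(9) − 29 = -51; |n| = √76.
Distance = |-51| / √76 = 51/√76 ≈ 5.85.

5.85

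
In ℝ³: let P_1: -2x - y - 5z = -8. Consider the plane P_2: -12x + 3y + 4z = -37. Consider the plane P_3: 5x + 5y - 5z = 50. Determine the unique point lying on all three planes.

(4, 5, -1)

Solving the 3×3 linear system -2x - y - 5z = -8, -12x + 3y + 4z = -37, 5x + 5y - 5z = 50 (e.g. by elimination or Cramer's rule, determinant = 485) gives (4, 5, -1).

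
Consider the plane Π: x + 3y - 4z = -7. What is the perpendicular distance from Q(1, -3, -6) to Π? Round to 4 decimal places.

4.5107

n·Q − d = (1)·(1) + (3)·(-3) + (-4)·(-6) − (-7) = 23; |n| = √26.
Distance = |23| / √26 = 23/√26 ≈ 4.5107.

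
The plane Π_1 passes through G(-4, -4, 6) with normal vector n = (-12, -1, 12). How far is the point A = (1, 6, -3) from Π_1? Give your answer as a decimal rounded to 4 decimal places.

Π_1: n·r = n·G gives -12x - y + 12z = 124.
n·A − d = (-12)·(1) + (-1)·(6) + (12)·(-3) − 124 = -178; |n| = √289.
Distance = |-178| / √289 = 178/√289 ≈ 10.4706.

10.4706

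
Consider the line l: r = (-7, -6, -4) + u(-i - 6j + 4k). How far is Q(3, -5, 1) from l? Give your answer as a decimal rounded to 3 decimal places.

11.212

Taking (-7, -6, -4) on l with direction v = (-1, -6, 4): w = Q − (-7, -6, -4) = (10, 1, 5), and w × v = (34, -45, -59).
Distance = |w × v| / |v| = √6662 / √53 ≈ 11.212.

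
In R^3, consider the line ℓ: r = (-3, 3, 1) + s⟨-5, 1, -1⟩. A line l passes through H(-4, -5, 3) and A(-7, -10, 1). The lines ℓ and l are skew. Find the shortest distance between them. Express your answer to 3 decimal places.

A direction vector for l is A − H = (-3, -5, -2).
Common perpendicular direction n = (-5, 1, -1) × (-3, -5, -2) = (-7, -7, 28).
With w = (-4, -5, 3) − (-3, 3, 1) = (-1, -8, 2), w · n = 119.
Distance = |w · n| / |n| = |119| / √882 ≈ 4.007.

4.007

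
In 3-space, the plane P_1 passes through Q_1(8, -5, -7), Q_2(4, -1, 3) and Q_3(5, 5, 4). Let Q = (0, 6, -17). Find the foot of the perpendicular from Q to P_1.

(12, 3, -11)

Q_1Q_2 = (-4, 4, 10), Q_1Q_3 = (-3, 10, 11); a normal to P_1 is Q_1Q_2 × Q_1Q_3 = (-56, 14, -28).
Using Q_1: P_1 has equation -56x + 14y - 28z = -322.
Foot = Q − λn with λ = (n·Q − d)/|n|² = (560 − (-322))/4116 = 3/14.
Foot = (0, 6, -17) − (3/14)·(-56, 14, -28) = (12, 3, -11).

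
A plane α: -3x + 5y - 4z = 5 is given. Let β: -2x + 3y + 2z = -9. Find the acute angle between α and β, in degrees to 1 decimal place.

63.5

cos θ = |n₁·n₂| / (|n₁||n₂|) = |13| / (√50 · √17).
θ = arccos(0.44590) ≈ 63.5°.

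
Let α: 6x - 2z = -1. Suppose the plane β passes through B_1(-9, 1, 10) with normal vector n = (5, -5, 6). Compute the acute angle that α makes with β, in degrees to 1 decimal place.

β: n·r = n·B_1 gives 5x - 5y + 6z = 10.
cos θ = |n₁·n₂| / (|n₁||n₂|) = |18| / (√40 · √86).
θ = arccos(0.30690) ≈ 72.1°.

72.1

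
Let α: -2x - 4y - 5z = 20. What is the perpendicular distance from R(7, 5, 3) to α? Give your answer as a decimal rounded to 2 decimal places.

10.29

n·R − d = (-2)·(7) + (-4)·(5) + (-5)·(3) − 20 = -69; |n| = √45.
Distance = |-69| / √45 = 69/√45 ≈ 10.29.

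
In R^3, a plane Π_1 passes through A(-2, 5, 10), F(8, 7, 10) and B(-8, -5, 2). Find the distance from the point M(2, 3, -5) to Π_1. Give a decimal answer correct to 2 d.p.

AF = (10, 2, 0), AB = (-6, -10, -8); a normal to Π_1 is AF × AB = (-16, 80, -88).
Using A: Π_1 has equation -16x + 80y - 88z = -448.
n·M − d = (-16)·(2) + (80)·(3) + (-88)·(-5) − (-448) = 1096; |n| = √14400.
Distance = |1096| / √14400 = 1096/√14400 ≈ 9.13.

9.13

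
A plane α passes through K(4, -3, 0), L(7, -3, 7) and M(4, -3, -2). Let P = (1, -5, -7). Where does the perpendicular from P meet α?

(1, -3, -7)

KL = (3, 0, 7), KM = (0, 0, -2); a normal to α is KL × KM = (0, 6, 0).
Using K: α has equation 6y = -18.
Foot = P − λn with λ = (n·P − d)/|n|² = (-30 − (-18))/36 = -1/3.
Foot = (1, -5, -7) − (-1/3)·(0, 6, 0) = (1, -3, -7).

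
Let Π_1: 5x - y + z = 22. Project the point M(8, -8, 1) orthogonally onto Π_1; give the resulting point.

Foot = M − λn with λ = (n·M − d)/|n|² = (49 − 22)/27 = 1.
Foot = (8, -8, 1) − 1·(5, -1, 1) = (3, -7, 0).

(3, -7, 0)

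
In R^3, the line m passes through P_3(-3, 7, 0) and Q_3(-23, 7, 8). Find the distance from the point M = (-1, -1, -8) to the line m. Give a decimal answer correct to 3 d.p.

A direction vector for m is Q_3 − P_3 = (-20, 0, 8).
Taking (-3, 7, 0) on m with direction v = (-20, 0, 8): w = M − (-3, 7, 0) = (2, -8, -8), and w × v = (-64, 144, -160).
Distance = |w × v| / |v| = √50432 / √464 ≈ 10.425.

10.425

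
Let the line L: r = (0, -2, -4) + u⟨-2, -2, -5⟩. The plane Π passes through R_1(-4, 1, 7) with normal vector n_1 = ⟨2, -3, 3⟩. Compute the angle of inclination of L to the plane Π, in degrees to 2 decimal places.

28.85

Π: n_1·r = n_1·R_1 gives 2x - 3y + 3z = 10.
sin θ = |n·v| / (|n||v|) = |-13| / (√22 · √33) = 0.48248.
θ ≈ 28.85°.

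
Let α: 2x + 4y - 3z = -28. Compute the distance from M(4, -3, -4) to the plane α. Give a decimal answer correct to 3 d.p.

6.685

n·M − d = (2)·(4) + (4)·(-3) + (-3)·(-4) − (-28) = 36; |n| = √29.
Distance = |36| / √29 = 36/√29 ≈ 6.685.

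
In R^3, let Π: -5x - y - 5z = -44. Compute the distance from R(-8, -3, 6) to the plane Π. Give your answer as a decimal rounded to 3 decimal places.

7.982

n·R − d = (-5)·(-8) + (-1)·(-3) + (-5)·(6) − (-44) = 57; |n| = √51.
Distance = |57| / √51 = 57/√51 ≈ 7.982.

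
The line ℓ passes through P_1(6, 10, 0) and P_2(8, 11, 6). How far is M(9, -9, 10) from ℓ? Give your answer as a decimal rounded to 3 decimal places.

A direction vector for ℓ is P_2 − P_1 = (2, 1, 6).
Taking (6, 10, 0) on ℓ with direction v = (2, 1, 6): w = M − (6, 10, 0) = (3, -19, 10), and w × v = (-124, 2, 41).
Distance = |w × v| / |v| = √17061 / √41 ≈ 20.399.

20.399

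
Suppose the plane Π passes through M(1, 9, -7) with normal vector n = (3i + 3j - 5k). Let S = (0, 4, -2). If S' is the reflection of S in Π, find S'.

(6, 10, -12)

Π: n·r = n·M gives 3x + 3y - 5z = 65.
λ = (n·S − d)/|n|² = (22 − 65)/43 = -1.
Reflection = S − 2λn = (0, 4, -2) − (-2)·(3, 3, -5) = (6, 10, -12).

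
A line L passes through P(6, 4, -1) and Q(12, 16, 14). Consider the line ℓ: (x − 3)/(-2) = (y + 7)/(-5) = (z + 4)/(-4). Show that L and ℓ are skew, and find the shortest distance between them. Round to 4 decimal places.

A direction vector for L is Q − P = (6, 12, 15).
ℓ has direction (-2, -5, -4) through (3, -7, -4).
Common perpendicular direction n = (6, 12, 15) × (-2, -5, -4) = (27, -6, -6).
With w = (3, -7, -4) − (6, 4, -1) = (-3, -11, -3), w · n = 3.
Since n ≠ 0 the lines are not parallel, and w · n = 3 ≠ 0 so they do not intersect; hence they are skew.
Distance = |w · n| / |n| = |3| / √801 ≈ 0.1060.

0.1060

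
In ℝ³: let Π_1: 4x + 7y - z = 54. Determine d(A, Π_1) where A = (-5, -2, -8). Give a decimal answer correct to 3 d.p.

9.847

n·A − d = (4)·(-5) + (7)·(-2) + (-1)·(-8) − 54 = -80; |n| = √66.
Distance = |-80| / √66 = 80/√66 ≈ 9.847.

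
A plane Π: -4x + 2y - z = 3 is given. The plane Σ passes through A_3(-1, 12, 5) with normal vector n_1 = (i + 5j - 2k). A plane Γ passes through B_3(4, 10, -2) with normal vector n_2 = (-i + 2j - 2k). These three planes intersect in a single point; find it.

Σ: n_1·r = n_1·A_3 gives x + 5y - 2z = 49.
Γ: n_2·r = n_2·B_3 gives -x + 2y - 2z = 20.
Solving the 3×3 linear system -4x + 2y - z = 3, x + 5y - 2z = 49, -x + 2y - 2z = 20 (e.g. by elimination or Cramer's rule, determinant = 25) gives (4, 7, -5).

(4, 7, -5)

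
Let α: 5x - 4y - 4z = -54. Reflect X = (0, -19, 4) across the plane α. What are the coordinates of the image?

λ = (n·X − d)/|n|² = (60 − (-54))/57 = 2.
Reflection = X − 2λn = (0, -19, 4) − 4·(5, -4, -4) = (-20, -3, 20).

(-20, -3, 20)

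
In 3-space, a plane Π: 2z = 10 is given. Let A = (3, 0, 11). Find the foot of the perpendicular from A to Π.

Foot = A − λn with λ = (n·A − d)/|n|² = (22 − 10)/4 = 3.
Foot = (3, 0, 11) − 3·(0, 0, 2) = (3, 0, 5).

(3, 0, 5)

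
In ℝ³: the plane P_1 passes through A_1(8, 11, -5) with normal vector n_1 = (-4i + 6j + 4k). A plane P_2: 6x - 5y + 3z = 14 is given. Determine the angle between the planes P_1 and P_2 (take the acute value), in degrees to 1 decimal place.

52.5

P_1: n_1·r = n_1·A_1 gives -4x + 6y + 4z = 14.
cos θ = |n₁·n₂| / (|n₁||n₂|) = |-42| / (√68 · √70).
θ = arccos(0.60876) ≈ 52.5°.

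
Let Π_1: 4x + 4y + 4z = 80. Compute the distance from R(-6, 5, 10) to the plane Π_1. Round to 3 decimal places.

6.351

n·R − d = (4)·(-6) + (4)·(5) + (4)·(10) − 80 = -44; |n| = √48.
Distance = |-44| / √48 = 44/√48 ≈ 6.351.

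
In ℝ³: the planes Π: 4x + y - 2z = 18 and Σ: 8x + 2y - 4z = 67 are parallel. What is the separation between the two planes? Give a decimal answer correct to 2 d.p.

Rescale Σ by 1/2: 4x + y - 2z = 67/2. Then distance = |18 − (67/2)| / √21 ≈ 3.38.

3.38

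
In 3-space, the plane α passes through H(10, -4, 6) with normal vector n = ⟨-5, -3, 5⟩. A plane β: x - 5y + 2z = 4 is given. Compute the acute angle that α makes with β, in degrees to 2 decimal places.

61.62

α: n·r = n·H gives -5x - 3y + 5z = -8.
cos θ = |n₁·n₂| / (|n₁||n₂|) = |20| / (√59 · √30).
θ = arccos(0.47538) ≈ 61.62°.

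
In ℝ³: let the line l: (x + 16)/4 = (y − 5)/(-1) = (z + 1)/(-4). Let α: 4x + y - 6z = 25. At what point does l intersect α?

l has direction (4, -1, -4) through (-16, 5, -1).
Substitute r = (-16, 5, -1) + t(4, -1, -4) into the plane: -53 + 39t = 25, so t = 2.
Intersection: (-16, 5, -1) + 2·(4, -1, -4) = (-8, 3, -9).

(-8, 3, -9)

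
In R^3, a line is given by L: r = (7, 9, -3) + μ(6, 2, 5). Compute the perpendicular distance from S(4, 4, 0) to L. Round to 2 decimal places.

Taking (7, 9, -3) on L with direction v = (6, 2, 5): w = S − (7, 9, -3) = (-3, -5, 3), and w × v = (-31, 33, 24).
Distance = |w × v| / |v| = √2626 / √65 ≈ 6.36.

6.36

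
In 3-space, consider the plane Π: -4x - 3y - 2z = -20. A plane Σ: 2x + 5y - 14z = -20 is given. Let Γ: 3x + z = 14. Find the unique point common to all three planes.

Solving the 3×3 linear system -4x - 3y - 2z = -20, 2x + 5y - 14z = -20, 3x + z = 14 (e.g. by elimination or Cramer's rule, determinant = 142) gives (4, 0, 2).

(4, 0, 2)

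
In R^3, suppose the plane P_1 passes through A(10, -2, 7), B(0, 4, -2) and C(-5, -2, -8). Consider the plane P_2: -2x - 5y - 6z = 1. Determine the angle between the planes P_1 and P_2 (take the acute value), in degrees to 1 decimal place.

AB = (-10, 6, -9), AC = (-15, 0, -15); a normal to P_1 is AB × AC = (-90, -15, 90).
Using A: P_1 has equation -90x - 15y + 90z = -240.
cos θ = |n₁·n₂| / (|n₁||n₂|) = |-285| / (√16425 · √65).
θ = arccos(0.27583) ≈ 74.0°.

74.0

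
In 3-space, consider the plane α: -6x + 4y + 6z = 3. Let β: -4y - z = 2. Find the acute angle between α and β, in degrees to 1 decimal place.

cos θ = |n₁·n₂| / (|n₁||n₂|) = |-22| / (√88 · √17).
θ = arccos(0.56880) ≈ 55.3°.

55.3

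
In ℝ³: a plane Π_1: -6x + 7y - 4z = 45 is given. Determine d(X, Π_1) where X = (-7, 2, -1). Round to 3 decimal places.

1.493

n·X − d = (-6)·(-7) + (7)·(2) + (-4)·(-1) − 45 = 15; |n| = √101.
Distance = |15| / √101 = 15/√101 ≈ 1.493.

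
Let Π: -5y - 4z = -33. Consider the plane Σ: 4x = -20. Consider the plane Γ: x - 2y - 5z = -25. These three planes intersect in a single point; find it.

Solving the 3×3 linear system -5y - 4z = -33, 4x = -20, x - 2y - 5z = -25 (e.g. by elimination or Cramer's rule, determinant = -68) gives (-5, 5, 2).

(-5, 5, 2)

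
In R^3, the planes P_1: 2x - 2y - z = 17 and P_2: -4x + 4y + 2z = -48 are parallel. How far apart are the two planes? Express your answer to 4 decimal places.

Rescale P_2 by 1/(-2): 2x - 2y - z = 24. Then distance = |17 − 24| / √9 ≈ 2.3333.

2.3333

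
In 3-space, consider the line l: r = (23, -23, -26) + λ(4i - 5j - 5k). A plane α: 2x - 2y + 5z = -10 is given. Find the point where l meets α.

Substitute r = (23, -23, -26) + t(4, -5, -5) into the plane: -38 + (-7)t = -10, so t = -4.
Intersection: (23, -23, -26) + (-4)·(4, -5, -5) = (7, -3, -6).

(7, -3, -6)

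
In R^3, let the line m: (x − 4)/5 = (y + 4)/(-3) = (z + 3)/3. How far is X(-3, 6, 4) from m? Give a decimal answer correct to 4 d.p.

m has direction (5, -3, 3) through (4, -4, -3).
Taking (4, -4, -3) on m with direction v = (5, -3, 3): w = X − (4, -4, -3) = (-7, 10, 7), and w × v = (51, 56, -29).
Distance = |w × v| / |v| = √6578 / √43 ≈ 12.3684.

12.3684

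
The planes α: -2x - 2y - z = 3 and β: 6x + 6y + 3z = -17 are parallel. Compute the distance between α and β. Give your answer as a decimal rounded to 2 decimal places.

0.89

Rescale β by 1/(-3): -2x - 2y - z = 17/3. Then distance = |3 − (17/3)| / √9 ≈ 0.89.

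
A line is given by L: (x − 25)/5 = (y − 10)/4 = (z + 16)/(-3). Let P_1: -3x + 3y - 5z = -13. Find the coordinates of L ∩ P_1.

L has direction (5, 4, -3) through (25, 10, -16).
Substitute r = (25, 10, -16) + t(5, 4, -3) into the plane: 35 + 12t = -13, so t = -4.
Intersection: (25, 10, -16) + (-4)·(5, 4, -3) = (5, -6, -4).

(5, -6, -4)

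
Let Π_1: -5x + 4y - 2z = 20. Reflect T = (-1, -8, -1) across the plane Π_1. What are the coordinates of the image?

(-11, 0, -5)

λ = (n·T − d)/|n|² = (-25 − 20)/45 = -1.
Reflection = T − 2λn = (-1, -8, -1) − (-2)·(-5, 4, -2) = (-11, 0, -5).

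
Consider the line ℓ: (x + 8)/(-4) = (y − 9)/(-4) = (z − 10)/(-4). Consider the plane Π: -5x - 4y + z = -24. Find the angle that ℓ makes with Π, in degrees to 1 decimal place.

45.5

ℓ has direction (-4, -4, -4) through (-8, 9, 10).
sin θ = |n·v| / (|n||v|) = |32| / (√42 · √48) = 0.71270.
θ ≈ 45.5°.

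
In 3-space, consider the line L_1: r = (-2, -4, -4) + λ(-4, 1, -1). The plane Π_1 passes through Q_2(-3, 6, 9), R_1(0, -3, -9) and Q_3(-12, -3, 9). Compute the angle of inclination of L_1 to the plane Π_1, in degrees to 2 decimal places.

Q_2R_1 = (3, -9, -18), Q_2Q_3 = (-9, -9, 0); a normal to Π_1 is Q_2R_1 × Q_2Q_3 = (-162, 162, -108).
Using Q_2: Π_1 has equation -162x + 162y - 108z = 486.
sin θ = |n·v| / (|n||v|) = |918| / (√64152 · √18) = 0.85428.
θ ≈ 58.68°.

58.68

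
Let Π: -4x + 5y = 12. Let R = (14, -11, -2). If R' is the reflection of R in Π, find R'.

λ = (n·R − d)/|n|² = (-111 − 12)/41 = -3.
Reflection = R − 2λn = (14, -11, -2) − (-6)·(-4, 5, 0) = (-10, 19, -2).

(-10, 19, -2)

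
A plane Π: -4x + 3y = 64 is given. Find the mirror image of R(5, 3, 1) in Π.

(-19, 21, 1)

λ = (n·R − d)/|n|² = (-11 − 64)/25 = -3.
Reflection = R − 2λn = (5, 3, 1) − (-6)·(-4, 3, 0) = (-19, 21, 1).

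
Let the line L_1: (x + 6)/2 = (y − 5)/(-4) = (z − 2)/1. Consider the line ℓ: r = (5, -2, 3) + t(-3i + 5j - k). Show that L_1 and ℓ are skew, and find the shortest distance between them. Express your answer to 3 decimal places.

2.449

L_1 has direction (2, -4, 1) through (-6, 5, 2).
Common perpendicular direction n = (2, -4, 1) × (-3, 5, -1) = (-1, -1, -2).
With w = (5, -2, 3) − (-6, 5, 2) = (11, -7, 1), w · n = -6.
Since n ≠ 0 the lines are not parallel, and w · n = -6 ≠ 0 so they do not intersect; hence they are skew.
Distance = |w · n| / |n| = |-6| / √6 ≈ 2.449.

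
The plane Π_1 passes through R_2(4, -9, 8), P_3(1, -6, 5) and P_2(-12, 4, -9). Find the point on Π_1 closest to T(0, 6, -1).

R_2P_3 = (-3, 3, -3), R_2P_2 = (-16, 13, -17); a normal to Π_1 is R_2P_3 × R_2P_2 = (-12, -3, 9).
Using R_2: Π_1 has equation -12x - 3y + 9z = 51.
Foot = T − λn with λ = (n·T − d)/|n|² = (-27 − 51)/234 = -1/3.
Foot = (0, 6, -1) − (-1/3)·(-12, -3, 9) = (-4, 5, 2).

(-4, 5, 2)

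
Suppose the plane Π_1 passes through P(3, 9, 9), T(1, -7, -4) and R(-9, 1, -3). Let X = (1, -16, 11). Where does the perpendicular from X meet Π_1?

(7, -7, -1)

PT = (-2, -16, -13), PR = (-12, -8, -12); a normal to Π_1 is PT × PR = (88, 132, -176).
Using P: Π_1 has equation 88x + 132y - 176z = -132.
Foot = X − λn with λ = (n·X − d)/|n|² = (-3960 − (-132))/56144 = -3/44.
Foot = (1, -16, 11) − (-3/44)·(88, 132, -176) = (7, -7, -1).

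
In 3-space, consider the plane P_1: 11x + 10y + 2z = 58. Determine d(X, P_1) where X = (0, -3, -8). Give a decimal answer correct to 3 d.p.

6.933

n·X − d = (11)·(0) + (10)·(-3) + (2)·(-8) − 58 = -104; |n| = √225.
Distance = |-104| / √225 = 104/√225 ≈ 6.933.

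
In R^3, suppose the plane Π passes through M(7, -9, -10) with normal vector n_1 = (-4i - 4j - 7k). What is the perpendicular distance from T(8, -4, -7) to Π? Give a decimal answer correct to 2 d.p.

5.00

Π: n_1·r = n_1·M gives -4x - 4y - 7z = 78.
n·T − d = (-4)·(8) + (-4)·(-4) + (-7)·(-7) − 78 = -45; |n| = √81.
Distance = |-45| / √81 = 45/√81 ≈ 5.00.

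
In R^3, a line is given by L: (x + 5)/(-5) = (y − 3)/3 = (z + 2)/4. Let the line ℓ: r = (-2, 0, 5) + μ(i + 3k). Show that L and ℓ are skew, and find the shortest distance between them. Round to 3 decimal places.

L has direction (-5, 3, 4) through (-5, 3, -2).
Common perpendicular direction n = (-5, 3, 4) × (1, 0, 3) = (9, 19, -3).
With w = (-2, 0, 5) − (-5, 3, -2) = (3, -3, 7), w · n = -51.
Since n ≠ 0 the lines are not parallel, and w · n = -51 ≠ 0 so they do not intersect; hence they are skew.
Distance = |w · n| / |n| = |-51| / √451 ≈ 2.401.

2.401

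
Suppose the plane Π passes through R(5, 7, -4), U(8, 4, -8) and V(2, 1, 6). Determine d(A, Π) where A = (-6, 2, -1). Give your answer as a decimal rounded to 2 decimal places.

RU = (3, -3, -4), RV = (-3, -6, 10); a normal to Π is RU × RV = (-54, -18, -27).
Using R: Π has equation -54x - 18y - 27z = -288.
n·A − d = (-54)·(-6) + (-18)·(2) + (-27)·(-1) − (-288) = 603; |n| = √3969.
Distance = |603| / √3969 = 603/√3969 ≈ 9.57.

9.57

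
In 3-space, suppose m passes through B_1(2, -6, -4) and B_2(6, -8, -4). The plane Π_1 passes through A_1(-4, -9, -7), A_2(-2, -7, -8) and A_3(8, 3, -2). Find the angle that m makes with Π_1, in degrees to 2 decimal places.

A direction vector for m is B_2 − B_1 = (4, -2, 0).
A_1A_2 = (2, 2, -1), A_1A_3 = (12, 12, 5); a normal to Π_1 is A_1A_2 × A_1A_3 = (22, -22, 0).
Using A_1: Π_1 has equation 22x - 22y = 110.
sin θ = |n·v| / (|n||v|) = |132| / (√968 · √20) = 0.94868.
θ ≈ 71.57°.

71.57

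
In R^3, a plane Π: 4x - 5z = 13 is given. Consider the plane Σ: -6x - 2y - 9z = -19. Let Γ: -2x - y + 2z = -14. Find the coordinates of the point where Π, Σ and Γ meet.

(2, 8, -1)

Solving the 3×3 linear system 4x - 5z = 13, -6x - 2y - 9z = -19, -2x - y + 2z = -14 (e.g. by elimination or Cramer's rule, determinant = -62) gives (2, 8, -1).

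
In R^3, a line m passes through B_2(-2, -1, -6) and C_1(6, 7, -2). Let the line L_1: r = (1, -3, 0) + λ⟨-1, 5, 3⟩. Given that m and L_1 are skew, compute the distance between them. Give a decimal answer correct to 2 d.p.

A direction vector for m is C_1 − B_2 = (8, 8, 4).
Common perpendicular direction n = (8, 8, 4) × (-1, 5, 3) = (4, -28, 48).
With w = (1, -3, 0) − (-2, -1, -6) = (3, -2, 6), w · n = 356.
Distance = |w · n| / |n| = |356| / √3104 ≈ 6.39.

6.39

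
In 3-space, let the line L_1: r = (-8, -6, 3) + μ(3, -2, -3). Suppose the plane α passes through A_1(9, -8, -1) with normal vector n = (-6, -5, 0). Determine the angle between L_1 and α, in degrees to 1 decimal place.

α: n·r = n·A_1 gives -6x - 5y = -14.
sin θ = |n·v| / (|n||v|) = |-8| / (√61 · √22) = 0.21838.
θ ≈ 12.6°.

12.6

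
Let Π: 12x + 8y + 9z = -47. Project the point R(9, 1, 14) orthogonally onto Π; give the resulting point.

Foot = R − λn with λ = (n·R − d)/|n|² = (242 − (-47))/289 = 1.
Foot = (9, 1, 14) − 1·(12, 8, 9) = (-3, -7, 5).

(-3, -7, 5)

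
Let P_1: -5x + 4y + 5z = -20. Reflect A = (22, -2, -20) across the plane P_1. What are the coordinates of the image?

(-8, 22, 10)

λ = (n·A − d)/|n|² = (-218 − (-20))/66 = -3.
Reflection = A − 2λn = (22, -2, -20) − (-6)·(-5, 4, 5) = (-8, 22, 10).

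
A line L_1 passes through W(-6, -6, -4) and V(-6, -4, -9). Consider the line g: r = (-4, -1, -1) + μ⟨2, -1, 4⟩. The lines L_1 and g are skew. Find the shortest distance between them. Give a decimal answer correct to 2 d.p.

A direction vector for L_1 is V − W = (0, 2, -5).
Common perpendicular direction n = (0, 2, -5) × (2, -1, 4) = (3, -10, -4).
With w = (-4, -1, -1) − (-6, -6, -4) = (2, 5, 3), w · n = -56.
Distance = |w · n| / |n| = |-56| / √125 ≈ 5.01.

5.01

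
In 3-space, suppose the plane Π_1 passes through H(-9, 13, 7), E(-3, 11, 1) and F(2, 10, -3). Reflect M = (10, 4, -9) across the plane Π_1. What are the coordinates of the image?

HE = (6, -2, -6), HF = (11, -3, -10); a normal to Π_1 is HE × HF = (2, -6, 4).
Using H: Π_1 has equation 2x - 6y + 4z = -68.
λ = (n·M − d)/|n|² = (-40 − (-68))/56 = 1/2.
Reflection = M − 2λn = (10, 4, -9) − 1·(2, -6, 4) = (8, 10, -13).

(8, 10, -13)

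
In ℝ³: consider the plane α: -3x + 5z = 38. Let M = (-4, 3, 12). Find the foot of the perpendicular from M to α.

Foot = M − λn with λ = (n·M − d)/|n|² = (72 − 38)/34 = 1.
Foot = (-4, 3, 12) − 1·(-3, 0, 5) = (-1, 3, 7).

(-1, 3, 7)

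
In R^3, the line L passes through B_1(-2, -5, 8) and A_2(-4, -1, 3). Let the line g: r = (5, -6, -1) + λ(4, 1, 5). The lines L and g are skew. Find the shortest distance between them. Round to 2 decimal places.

10.71

A direction vector for L is A_2 − B_1 = (-2, 4, -5).
Common perpendicular direction n = (-2, 4, -5) × (4, 1, 5) = (25, -10, -18).
With w = (5, -6, -1) − (-2, -5, 8) = (7, -1, -9), w · n = 347.
Distance = |w · n| / |n| = |347| / √1049 ≈ 10.71.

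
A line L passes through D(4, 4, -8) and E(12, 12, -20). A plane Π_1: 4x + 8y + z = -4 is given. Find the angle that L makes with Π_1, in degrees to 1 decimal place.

34.5

A direction vector for L is E − D = (8, 8, -12).
sin θ = |n·v| / (|n||v|) = |84| / (√81 · √272) = 0.56592.
θ ≈ 34.5°.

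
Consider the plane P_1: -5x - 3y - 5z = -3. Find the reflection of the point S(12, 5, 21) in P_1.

(-18, -13, -9)

λ = (n·S − d)/|n|² = (-180 − (-3))/59 = -3.
Reflection = S − 2λn = (12, 5, 21) − (-6)·(-5, -3, -5) = (-18, -13, -9).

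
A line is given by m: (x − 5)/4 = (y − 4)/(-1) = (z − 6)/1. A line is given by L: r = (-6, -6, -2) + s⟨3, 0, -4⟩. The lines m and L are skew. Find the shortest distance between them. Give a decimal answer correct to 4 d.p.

13.1319

m has direction (4, -1, 1) through (5, 4, 6).
Common perpendicular direction n = (4, -1, 1) × (3, 0, -4) = (4, 19, 3).
With w = (-6, -6, -2) − (5, 4, 6) = (-11, -10, -8), w · n = -258.
Distance = |w · n| / |n| = |-258| / √386 ≈ 13.1319.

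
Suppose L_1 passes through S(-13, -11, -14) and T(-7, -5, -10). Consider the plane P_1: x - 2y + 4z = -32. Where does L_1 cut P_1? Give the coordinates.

(-4, -2, -8)

A direction vector for L_1 is T − S = (6, 6, 4).
Substitute r = (-13, -11, -14) + t(6, 6, 4) into the plane: -47 + 10t = -32, so t = 3/2.
Intersection: (-13, -11, -14) + (3/2)·(6, 6, 4) = (-4, -2, -8).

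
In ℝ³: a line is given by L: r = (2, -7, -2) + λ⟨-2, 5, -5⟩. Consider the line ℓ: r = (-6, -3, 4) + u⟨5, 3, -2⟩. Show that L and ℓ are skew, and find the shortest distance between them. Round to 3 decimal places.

8.001

Common perpendicular direction n = (-2, 5, -5) × (5, 3, -2) = (5, -29, -31).
With w = (-6, -3, 4) − (2, -7, -2) = (-8, 4, 6), w · n = -342.
Since n ≠ 0 the lines are not parallel, and w · n = -342 ≠ 0 so they do not intersect; hence they are skew.
Distance = |w · n| / |n| = |-342| / √1827 ≈ 8.001.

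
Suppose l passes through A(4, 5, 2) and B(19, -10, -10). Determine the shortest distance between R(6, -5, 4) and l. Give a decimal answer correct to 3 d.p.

A direction vector for l is B − A = (15, -15, -12).
Taking (4, 5, 2) on l with direction v = (15, -15, -12): w = R − (4, 5, 2) = (2, -10, 2), and w × v = (150, 54, 120).
Distance = |w × v| / |v| = √39816 / √594 ≈ 8.187.

8.187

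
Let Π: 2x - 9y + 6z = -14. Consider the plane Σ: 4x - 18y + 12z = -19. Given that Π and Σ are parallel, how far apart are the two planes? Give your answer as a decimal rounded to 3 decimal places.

Rescale Σ by 1/2: 2x - 9y + 6z = -19/2. Then distance = |-14 − (-19/2)| / √121 ≈ 0.409.

0.409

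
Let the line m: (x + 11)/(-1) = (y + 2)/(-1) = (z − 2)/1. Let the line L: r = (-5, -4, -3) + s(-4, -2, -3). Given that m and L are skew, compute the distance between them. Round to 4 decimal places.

m has direction (-1, -1, 1) through (-11, -2, 2).
Common perpendicular direction n = (-1, -1, 1) × (-4, -2, -3) = (5, -7, -2).
With w = (-5, -4, -3) − (-11, -2, 2) = (6, -2, -5), w · n = 54.
Distance = |w · n| / |n| = |54| / √78 ≈ 6.1143.

6.1143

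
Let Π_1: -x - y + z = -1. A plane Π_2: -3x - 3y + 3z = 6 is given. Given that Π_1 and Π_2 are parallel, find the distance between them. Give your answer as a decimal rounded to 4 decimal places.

1.7321

Rescale Π_2 by 1/3: -x - y + z = 2. Then distance = |-1 − 2| / √3 ≈ 1.7321.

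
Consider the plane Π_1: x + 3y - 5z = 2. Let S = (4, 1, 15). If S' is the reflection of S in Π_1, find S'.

(8, 13, -5)

λ = (n·S − d)/|n|² = (-68 − 2)/35 = -2.
Reflection = S − 2λn = (4, 1, 15) − (-4)·(1, 3, -5) = (8, 13, -5).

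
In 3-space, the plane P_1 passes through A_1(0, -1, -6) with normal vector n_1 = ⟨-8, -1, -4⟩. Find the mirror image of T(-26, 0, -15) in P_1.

(22, 6, 9)

P_1: n_1·r = n_1·A_1 gives -8x - y - 4z = 25.
λ = (n·T − d)/|n|² = (268 − 25)/81 = 3.
Reflection = T − 2λn = (-26, 0, -15) − 6·(-8, -1, -4) = (22, 6, 9).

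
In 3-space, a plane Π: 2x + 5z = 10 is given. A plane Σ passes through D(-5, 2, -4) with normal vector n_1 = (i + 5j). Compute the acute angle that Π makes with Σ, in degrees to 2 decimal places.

85.82

Σ: n_1·r = n_1·D gives x + 5y = 5.
cos θ = |n₁·n₂| / (|n₁||n₂|) = |2| / (√29 · √26).
θ = arccos(0.07284) ≈ 85.82°.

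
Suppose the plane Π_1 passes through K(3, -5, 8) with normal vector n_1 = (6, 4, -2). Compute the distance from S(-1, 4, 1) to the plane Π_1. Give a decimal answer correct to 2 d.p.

3.47

Π_1: n_1·r = n_1·K gives 6x + 4y - 2z = -18.
n·S − d = (6)·(-1) + (4)·(4) + (-2)·(1) − (-18) = 26; |n| = √56.
Distance = |26| / √56 = 26/√56 ≈ 3.47.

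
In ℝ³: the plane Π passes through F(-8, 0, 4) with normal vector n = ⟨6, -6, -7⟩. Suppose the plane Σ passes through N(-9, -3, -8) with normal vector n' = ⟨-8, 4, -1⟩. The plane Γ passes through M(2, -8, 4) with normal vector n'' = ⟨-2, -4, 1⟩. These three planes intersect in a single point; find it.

(-10, -2, 4)

Π: n·r = n·F gives 6x - 6y - 7z = -76.
Σ: n'·r = n'·N gives -8x + 4y - z = 68.
Γ: n''·r = n''·M gives -2x - 4y + z = 32.
Solving the 3×3 linear system 6x - 6y - 7z = -76, -8x + 4y - z = 68, -2x - 4y + z = 32 (e.g. by elimination or Cramer's rule, determinant = -340) gives (-10, -2, 4).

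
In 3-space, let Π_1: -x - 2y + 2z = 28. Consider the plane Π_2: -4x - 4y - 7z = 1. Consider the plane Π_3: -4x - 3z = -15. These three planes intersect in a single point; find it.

(0, -9, 5)

Solving the 3×3 linear system -x - 2y + 2z = 28, -4x - 4y - 7z = 1, -4x - 3z = -15 (e.g. by elimination or Cramer's rule, determinant = -76) gives (0, -9, 5).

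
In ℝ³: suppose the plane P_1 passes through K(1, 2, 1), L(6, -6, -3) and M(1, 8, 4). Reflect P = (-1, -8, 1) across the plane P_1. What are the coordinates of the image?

KL = (5, -8, -4), KM = (0, 6, 3); a normal to P_1 is KL × KM = (0, -15, 30).
Using K: P_1 has equation -15y + 30z = 0.
λ = (n·P − d)/|n|² = (150 − 0)/1125 = 2/15.
Reflection = P − 2λn = (-1, -8, 1) − (4/15)·(0, -15, 30) = (-1, -4, -7).

(-1, -4, -7)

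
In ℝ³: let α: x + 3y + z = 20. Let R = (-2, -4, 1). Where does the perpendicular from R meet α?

Foot = R − λn with λ = (n·R − d)/|n|² = (-13 − 20)/11 = -3.
Foot = (-2, -4, 1) − (-3)·(1, 3, 1) = (1, 5, 4).

(1, 5, 4)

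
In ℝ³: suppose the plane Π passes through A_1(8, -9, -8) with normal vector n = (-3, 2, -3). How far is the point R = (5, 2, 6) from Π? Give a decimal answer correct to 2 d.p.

Π: n·r = n·A_1 gives -3x + 2y - 3z = -18.
n·R − d = (-3)·(5) + (2)·(2) + (-3)·(6) − (-18) = -11; |n| = √22.
Distance = |-11| / √22 = 11/√22 ≈ 2.35.

2.35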